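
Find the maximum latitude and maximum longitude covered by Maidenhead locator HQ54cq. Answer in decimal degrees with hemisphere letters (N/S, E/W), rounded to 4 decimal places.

Field H=7, Q=16: +7·20° lon, +16·10° lat → SW at lon -40°, lat 70°.
Square 5, 4: +5·2° lon, +4·1° lat → SW at lon -30°, lat 74°.
Subsquare c=2, q=16: +2·0.0833333° lon, +16·0.0416667° lat → SW at lon -29.8333°, lat 74.6667°.
Cell spans 0.0833333° lon × 0.0416667° lat. NE corner is SW corner plus one full cell.
latitude 74.7083° N, longitude 29.7500° W.

74.7083° N, 29.7500° W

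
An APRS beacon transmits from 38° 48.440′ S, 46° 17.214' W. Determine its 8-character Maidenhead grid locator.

Shift to the Maidenhead origin (180°W, 90°S): lon 133.71310, lat 51.19267.
Field (20°×10°, letters A–R): 133.71310/20 → 6 → G, 51.19267/10 → 5 → F; chars GF.
Square (2°×1°, digits 0–9): 13.71310/2 → 6, 1.19267/1 → 1; chars 61.
Subsquare (5′×2.5′, letters a–x): 1.71310/0.0833333 → 20 → u, 0.19267/0.0416667 → 4 → e; chars ue.
Extended square (30″×15″, digits 0–9): 0.04643/0.00833333 → 5, 0.02600/0.00416667 → 6; chars 56.

GF61ue56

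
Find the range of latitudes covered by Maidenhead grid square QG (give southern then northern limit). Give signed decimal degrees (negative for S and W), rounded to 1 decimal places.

Field Q=16, G=6: +16·20° lon, +6·10° lat → SW at lon 140°, lat -30°.
Cell spans 20° lon × 10° lat.
south -30.0, north -20.0.

-30.0, -20.0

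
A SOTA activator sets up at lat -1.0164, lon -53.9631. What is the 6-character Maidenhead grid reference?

GI38ax

Shift to the Maidenhead origin (180°W, 90°S): lon 126.0369, lat 88.9836.
Field: lon ⌊126.0369/20⌋ = 6 → G; lat ⌊88.9836/10⌋ = 8 → I.
Square: lon ⌊6.0369/2⌋ = 3; lat ⌊8.9836/1⌋ = 8.
Subsquare: lon ⌊0.0369/0.0833333⌋ = 0 → a; lat ⌊0.9836/0.0416667⌋ = 23 → x.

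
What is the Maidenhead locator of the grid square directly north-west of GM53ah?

GM43xi

Longitude subsquare a = 0; −1 → -1, wraps to 23 = x, carry into square.
Longitude square 5; −1 → 4.
Latitude subsquare h = 7; +1 → 8 = i.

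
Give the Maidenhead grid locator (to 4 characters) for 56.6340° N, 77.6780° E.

Offset from 180°W / 90°S: lon 257.68°, lat 146.63°.
Field: lon ⌊257.68/20⌋ = 12 → M; lat ⌊146.63/10⌋ = 14 → O.
Square: lon ⌊17.68/2⌋ = 8; lat ⌊6.63/1⌋ = 6.

MO86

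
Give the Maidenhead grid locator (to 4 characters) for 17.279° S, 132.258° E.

PH62

Offset from 180°W / 90°S: lon 312.26°, lat 72.72°.
Field: 312.26/20 → 15 → P, 72.72/10 → 7 → H; chars PH.
Square: 12.26/2 → 6, 2.72/1 → 2; chars 62.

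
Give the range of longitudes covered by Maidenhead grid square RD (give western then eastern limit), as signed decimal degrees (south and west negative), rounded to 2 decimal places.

160.00, 180.00

Field R=17, D=3: +17·20° lon, +3·10° lat → SW at lon 160°, lat -60°.
Cell spans 20° lon × 10° lat.
west 160.00, east 180.00.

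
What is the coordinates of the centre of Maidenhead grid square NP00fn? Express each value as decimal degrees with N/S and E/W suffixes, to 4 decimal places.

Field N=13, P=15: +13·20° lon, +15·10° lat → SW at lon 80°, lat 60°.
Square 0, 0: +0·2° lon, +0·1° lat → SW at lon 80°, lat 60°.
Subsquare f=5, n=13: +5·0.0833333° lon, +13·0.0416667° lat → SW at lon 80.4167°, lat 60.5417°.
Cell spans 0.0833333° lon × 0.0416667° lat. Centre is SW corner plus half of each.
latitude 60.5625° N, longitude 80.4583° E.

60.5625° N, 80.4583° E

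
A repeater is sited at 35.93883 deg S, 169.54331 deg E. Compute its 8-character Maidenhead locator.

Shift to the Maidenhead origin (180°W, 90°S): lon 349.54331, lat 54.06117.
Field: lon ⌊349.54331/20⌋ = 17 → R; lat ⌊54.06117/10⌋ = 5 → F.
Square: lon ⌊9.54331/2⌋ = 4; lat ⌊4.06117/1⌋ = 4.
Subsquare: lon ⌊1.54331/0.0833333⌋ = 18 → s; lat ⌊0.06117/0.0416667⌋ = 1 → b.
Extended square: lon ⌊0.04331/0.00833333⌋ = 5; lat ⌊0.01950/0.00416667⌋ = 4.

RF44sb54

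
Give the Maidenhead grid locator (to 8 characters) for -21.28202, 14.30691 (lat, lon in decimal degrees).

Add 180° to longitude and 90° to latitude: 194.30691, 68.71798.
Field (20°×10°, letters A–R): lon ⌊194.30691/20⌋ = 9 → J; lat ⌊68.71798/10⌋ = 6 → G.
Square (2°×1°, digits 0–9): lon ⌊14.30691/2⌋ = 7; lat ⌊8.71798/1⌋ = 8.
Subsquare (5′×2.5′, letters a–x): lon ⌊0.30691/0.0833333⌋ = 3 → d; lat ⌊0.71798/0.0416667⌋ = 17 → r.
Extended square (30″×15″, digits 0–9): lon ⌊0.05691/0.00833333⌋ = 6; lat ⌊0.00965/0.00416667⌋ = 2.

JG78dr62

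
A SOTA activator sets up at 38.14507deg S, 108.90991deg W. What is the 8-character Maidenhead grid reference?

DF51nu05

Shift to the Maidenhead origin (180°W, 90°S): lon 71.09009, lat 51.85493.
Field: 71.09009/20 → 3 → D, 51.85493/10 → 5 → F; chars DF.
Square: 11.09009/2 → 5, 1.85493/1 → 1; chars 51.
Subsquare: 1.09009/0.0833333 → 13 → n, 0.85493/0.0416667 → 20 → u; chars nu.
Extended square: 0.00676/0.00833333 → 0, 0.02160/0.00416667 → 5; chars 05.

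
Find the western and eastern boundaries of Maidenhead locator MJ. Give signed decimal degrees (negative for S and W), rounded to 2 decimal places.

Field M=12, J=9: +12·20° lon, +9·10° lat → SW at lon 60°, lat 0°.
Cell spans 20° lon × 10° lat.
west 60.00, east 80.00.

60.00, 80.00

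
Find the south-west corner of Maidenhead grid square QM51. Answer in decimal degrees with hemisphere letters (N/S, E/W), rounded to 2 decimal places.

Field Q=16, M=12: +16·20° lon, +12·10° lat → SW at lon 140°, lat 30°.
Square 5, 1: +5·2° lon, +1·1° lat → SW at lon 150°, lat 31°.
latitude 31.00° N, longitude 150.00° E.

31.00° N, 150.00° E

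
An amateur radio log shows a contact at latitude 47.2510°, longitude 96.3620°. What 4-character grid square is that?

NN87

Offset from 180°W / 90°S: lon 276.36°, lat 137.25°.
Field (20°×10°, letters A–R): lon ⌊276.36/20⌋ = 13 → N; lat ⌊137.25/10⌋ = 13 → N.
Square (2°×1°, digits 0–9): lon ⌊16.36/2⌋ = 8; lat ⌊7.25/1⌋ = 7.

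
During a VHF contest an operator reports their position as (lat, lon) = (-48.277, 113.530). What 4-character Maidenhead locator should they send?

OE61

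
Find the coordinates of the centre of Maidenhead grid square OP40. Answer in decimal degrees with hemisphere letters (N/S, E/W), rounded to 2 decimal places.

60.50° N, 109.00° E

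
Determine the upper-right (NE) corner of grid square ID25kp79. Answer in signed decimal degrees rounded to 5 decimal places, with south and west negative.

Field I=8, D=3: +8·20° lon, +3·10° lat → SW at lon -20°, lat -60°.
Square 2, 5: +2·2° lon, +5·1° lat → SW at lon -16°, lat -55°.
Subsquare k=10, p=15: +10·0.0833333° lon, +15·0.0416667° lat → SW at lon -15.1667°, lat -54.375°.
Extended square 7, 9: +7·0.00833333° lon, +9·0.00416667° lat → SW at lon -15.1083°, lat -54.3375°.
Cell spans 0.00833333° lon × 0.00416667° lat. NE corner is SW corner plus one full cell.
latitude -54.33333, longitude -15.10000.

-54.33333, -15.10000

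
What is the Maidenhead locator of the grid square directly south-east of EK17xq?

EK27ap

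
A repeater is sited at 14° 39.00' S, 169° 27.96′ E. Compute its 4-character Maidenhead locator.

Offset from 180°W / 90°S: lon 349.47°, lat 75.35°.
Field (20°×10°, letters A–R): lon ⌊349.47/20⌋ = 17 → R; lat ⌊75.35/10⌋ = 7 → H.
Square (2°×1°, digits 0–9): lon ⌊9.47/2⌋ = 4; lat ⌊5.35/1⌋ = 5.

RH45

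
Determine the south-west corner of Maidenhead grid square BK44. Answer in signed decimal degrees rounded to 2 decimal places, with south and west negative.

14.00, -152.00

Field B=1, K=10: +1·20° lon, +10·10° lat → SW at lon -160°, lat 10°.
Square 4, 4: +4·2° lon, +4·1° lat → SW at lon -152°, lat 14°.
latitude 14.00, longitude -152.00.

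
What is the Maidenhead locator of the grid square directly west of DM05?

Longitude square 0; −1 → -1, wraps to 9, carry into field.
Longitude field D = 3; −1 → 2 = C.
The latitude characters are unchanged.

CM95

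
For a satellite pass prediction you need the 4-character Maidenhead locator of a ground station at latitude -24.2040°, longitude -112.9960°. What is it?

Add 180° to longitude and 90° to latitude: 67.00, 65.80.
Field (20°×10°, letters A–R): 67.00/20 → 3 → D, 65.80/10 → 6 → G; chars DG.
Square (2°×1°, digits 0–9): 7.00/2 → 3, 5.80/1 → 5; chars 35.

DG35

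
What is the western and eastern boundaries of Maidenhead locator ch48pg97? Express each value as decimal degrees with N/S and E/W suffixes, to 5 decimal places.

Field C=2, H=7: +2·20° lon, +7·10° lat → SW at lon -140°, lat -20°.
Square 4, 8: +4·2° lon, +8·1° lat → SW at lon -132°, lat -12°.
Subsquare p=15, g=6: +15·0.0833333° lon, +6·0.0416667° lat → SW at lon -130.75°, lat -11.75°.
Extended square 9, 7: +9·0.00833333° lon, +7·0.00416667° lat → SW at lon -130.675°, lat -11.7208°.
Cell spans 0.00833333° lon × 0.00416667° lat.
west 130.67500° W, east 130.66667° W.

130.67500° W, 130.66667° W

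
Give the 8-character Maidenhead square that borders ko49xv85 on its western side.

KO49xv75

Longitude extended square 8; −1 → 7.
The latitude characters are unchanged.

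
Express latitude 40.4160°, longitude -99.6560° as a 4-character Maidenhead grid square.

EN00

Shift to the Maidenhead origin (180°W, 90°S): lon 80.34, lat 130.42.
Field: 80.34/20 → 4 → E, 130.42/10 → 13 → N; chars EN.
Square: 0.34/2 → 0, 0.42/1 → 0; chars 00.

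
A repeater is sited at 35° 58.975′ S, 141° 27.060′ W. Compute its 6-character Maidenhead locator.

Add 180° to longitude and 90° to latitude: 38.5490, 54.0171.
Field: lon ⌊38.5490/20⌋ = 1 → B; lat ⌊54.0171/10⌋ = 5 → F.
Square: lon ⌊18.5490/2⌋ = 9; lat ⌊4.0171/1⌋ = 4.
Subsquare: lon ⌊0.5490/0.0833333⌋ = 6 → g; lat ⌊0.0171/0.0416667⌋ = 0 → a.

BF94ga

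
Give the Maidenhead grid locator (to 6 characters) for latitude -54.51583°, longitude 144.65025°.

QD25hl

Add 180° to longitude and 90° to latitude: 324.6503, 35.4842.
Field (20°×10°, letters A–R): 324.6503/20 → 16 → Q, 35.4842/10 → 3 → D; chars QD.
Square (2°×1°, digits 0–9): 4.6503/2 → 2, 5.4842/1 → 5; chars 25.
Subsquare (5′×2.5′, letters a–x): 0.6503/0.0833333 → 7 → h, 0.4842/0.0416667 → 11 → l; chars hl.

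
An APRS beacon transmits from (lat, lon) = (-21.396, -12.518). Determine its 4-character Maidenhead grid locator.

IG38

Add 180° to longitude and 90° to latitude: 167.48, 68.60.
Field: 167.48/20 → 8 → I, 68.60/10 → 6 → G; chars IG.
Square: 7.48/2 → 3, 8.60/1 → 8; chars 38.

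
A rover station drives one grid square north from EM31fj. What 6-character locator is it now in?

EM31fk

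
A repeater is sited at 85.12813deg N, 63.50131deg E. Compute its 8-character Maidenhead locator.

Shift to the Maidenhead origin (180°W, 90°S): lon 243.50131, lat 175.12813.
Field: lon ⌊243.50131/20⌋ = 12 → M; lat ⌊175.12813/10⌋ = 17 → R.
Square: lon ⌊3.50131/2⌋ = 1; lat ⌊5.12813/1⌋ = 5.
Subsquare: lon ⌊1.50131/0.0833333⌋ = 18 → s; lat ⌊0.12813/0.0416667⌋ = 3 → d.
Extended square: lon ⌊0.00131/0.00833333⌋ = 0; lat ⌊0.00313/0.00416667⌋ = 0.

MR15sd00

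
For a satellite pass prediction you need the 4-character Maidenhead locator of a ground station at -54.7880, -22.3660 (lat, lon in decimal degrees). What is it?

HD85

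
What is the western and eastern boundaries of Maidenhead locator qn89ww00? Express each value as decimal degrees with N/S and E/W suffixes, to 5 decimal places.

157.83333° E, 157.84167° E

Field Q=16, N=13: +16·20° lon, +13·10° lat → SW at lon 140°, lat 40°.
Square 8, 9: +8·2° lon, +9·1° lat → SW at lon 156°, lat 49°.
Subsquare w=22, w=22: +22·0.0833333° lon, +22·0.0416667° lat → SW at lon 157.833°, lat 49.9167°.
Extended square 0, 0: +0·0.00833333° lon, +0·0.00416667° lat → SW at lon 157.833°, lat 49.9167°.
Cell spans 0.00833333° lon × 0.00416667° lat.
west 157.83333° E, east 157.84167° E.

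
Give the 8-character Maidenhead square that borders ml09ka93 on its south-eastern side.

Longitude extended square 9; +1 → 10, wraps to 0, carry into subsquare.
Longitude subsquare k = 10; +1 → 11 = l.
Latitude extended square 3; −1 → 2.

ML09la02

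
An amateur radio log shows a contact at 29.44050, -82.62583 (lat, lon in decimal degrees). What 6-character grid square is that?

Add 180° to longitude and 90° to latitude: 97.3742, 119.4405.
Field: 97.3742/20 → 4 → E, 119.4405/10 → 11 → L; chars EL.
Square: 17.3742/2 → 8, 9.4405/1 → 9; chars 89.
Subsquare: 1.3742/0.0833333 → 16 → q, 0.4405/0.0416667 → 10 → k; chars qk.

EL89qk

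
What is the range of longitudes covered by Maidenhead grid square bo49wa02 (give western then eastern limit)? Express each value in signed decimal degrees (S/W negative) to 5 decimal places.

Field B=1, O=14: +1·20° lon, +14·10° lat → SW at lon -160°, lat 50°.
Square 4, 9: +4·2° lon, +9·1° lat → SW at lon -152°, lat 59°.
Subsquare w=22, a=0: +22·0.0833333° lon, +0·0.0416667° lat → SW at lon -150.167°, lat 59°.
Extended square 0, 2: +0·0.00833333° lon, +2·0.00416667° lat → SW at lon -150.167°, lat 59.0083°.
Cell spans 0.00833333° lon × 0.00416667° lat.
west -150.16667, east -150.15833.

-150.16667, -150.15833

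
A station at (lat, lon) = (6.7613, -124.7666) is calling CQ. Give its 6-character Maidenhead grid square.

CJ76os

Add 180° to longitude and 90° to latitude: 55.2334, 96.7613.
Field: lon ⌊55.2334/20⌋ = 2 → C; lat ⌊96.7613/10⌋ = 9 → J.
Square: lon ⌊15.2334/2⌋ = 7; lat ⌊6.7613/1⌋ = 6.
Subsquare: lon ⌊1.2334/0.0833333⌋ = 14 → o; lat ⌊0.7613/0.0416667⌋ = 18 → s.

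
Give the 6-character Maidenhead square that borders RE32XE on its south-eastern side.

Longitude subsquare x = 23; +1 → 24, wraps to 0 = a, carry into square.
Longitude square 3; +1 → 4.
Latitude subsquare e = 4; −1 → 3 = d.

RE42ad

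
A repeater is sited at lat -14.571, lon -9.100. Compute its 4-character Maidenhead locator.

Shift to the Maidenhead origin (180°W, 90°S): lon 170.90, lat 75.43.
Field (20°×10°, letters A–R): lon ⌊170.90/20⌋ = 8 → I; lat ⌊75.43/10⌋ = 7 → H.
Square (2°×1°, digits 0–9): lon ⌊10.90/2⌋ = 5; lat ⌊5.43/1⌋ = 5.

IH55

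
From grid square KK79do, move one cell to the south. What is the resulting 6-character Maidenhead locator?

KK79dn

Latitude subsquare o = 14; −1 → 13 = n.
The longitude characters are unchanged.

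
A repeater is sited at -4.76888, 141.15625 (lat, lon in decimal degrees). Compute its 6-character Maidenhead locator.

QI05nf

Add 180° to longitude and 90° to latitude: 321.1562, 85.2311.
Field: 321.1562/20 → 16 → Q, 85.2311/10 → 8 → I; chars QI.
Square: 1.1562/2 → 0, 5.2311/1 → 5; chars 05.
Subsquare: 1.1562/0.0833333 → 13 → n, 0.2311/0.0416667 → 5 → f; chars nf.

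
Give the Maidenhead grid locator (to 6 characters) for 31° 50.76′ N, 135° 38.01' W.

Offset from 180°W / 90°S: lon 44.3665°, lat 121.8460°.
Field: 44.3665/20 → 2 → C, 121.8460/10 → 12 → M; chars CM.
Square: 4.3665/2 → 2, 1.8460/1 → 1; chars 21.
Subsquare: 0.3665/0.0833333 → 4 → e, 0.8460/0.0416667 → 20 → u; chars eu.

CM21eu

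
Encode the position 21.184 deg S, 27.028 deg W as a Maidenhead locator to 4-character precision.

Offset from 180°W / 90°S: lon 152.97°, lat 68.82°.
Field: 152.97/20 → 7 → H, 68.82/10 → 6 → G; chars HG.
Square: 12.97/2 → 6, 8.82/1 → 8; chars 68.

HG68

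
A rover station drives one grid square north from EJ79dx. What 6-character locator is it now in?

EK70da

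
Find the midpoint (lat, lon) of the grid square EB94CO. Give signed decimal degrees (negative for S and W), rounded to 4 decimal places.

-75.3958, -81.7917

Field E=4, B=1: +4·20° lon, +1·10° lat → SW at lon -100°, lat -80°.
Square 9, 4: +9·2° lon, +4·1° lat → SW at lon -82°, lat -76°.
Subsquare c=2, o=14: +2·0.0833333° lon, +14·0.0416667° lat → SW at lon -81.8333°, lat -75.4167°.
Cell spans 0.0833333° lon × 0.0416667° lat. Centre is SW corner plus half of each.
latitude -75.3958, longitude -81.7917.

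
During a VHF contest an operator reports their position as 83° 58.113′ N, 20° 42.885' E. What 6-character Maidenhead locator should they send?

KR03ix

Offset from 180°W / 90°S: lon 200.7148°, lat 173.9685°.
Field: 200.7148/20 → 10 → K, 173.9685/10 → 17 → R; chars KR.
Square: 0.7148/2 → 0, 3.9685/1 → 3; chars 03.
Subsquare: 0.7148/0.0833333 → 8 → i, 0.9685/0.0416667 → 23 → x; chars ix.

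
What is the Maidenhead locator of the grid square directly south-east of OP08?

Longitude square 0; +1 → 1.
Latitude square 8; −1 → 7.

OP17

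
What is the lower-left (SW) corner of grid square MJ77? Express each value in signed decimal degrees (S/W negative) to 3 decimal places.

7.000, 74.000

Field M=12, J=9: +12·20° lon, +9·10° lat → SW at lon 60°, lat 0°.
Square 7, 7: +7·2° lon, +7·1° lat → SW at lon 74°, lat 7°.
latitude 7.000, longitude 74.000.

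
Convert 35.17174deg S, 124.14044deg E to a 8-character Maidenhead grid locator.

PF24bt68

Add 180° to longitude and 90° to latitude: 304.14044, 54.82826.
Field: 304.14044/20 → 15 → P, 54.82826/10 → 5 → F; chars PF.
Square: 4.14044/2 → 2, 4.82826/1 → 4; chars 24.
Subsquare: 0.14044/0.0833333 → 1 → b, 0.82826/0.0416667 → 19 → t; chars bt.
Extended square: 0.05711/0.00833333 → 6, 0.03659/0.00416667 → 8; chars 68.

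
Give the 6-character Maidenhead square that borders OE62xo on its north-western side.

Longitude subsquare x = 23; −1 → 22 = w.
Latitude subsquare o = 14; +1 → 15 = p.

OE62wp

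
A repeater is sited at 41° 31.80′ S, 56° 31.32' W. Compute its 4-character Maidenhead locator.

GE18

Offset from 180°W / 90°S: lon 123.48°, lat 48.47°.
Field (20°×10°, letters A–R): lon ⌊123.48/20⌋ = 6 → G; lat ⌊48.47/10⌋ = 4 → E.
Square (2°×1°, digits 0–9): lon ⌊3.48/2⌋ = 1; lat ⌊8.47/1⌋ = 8.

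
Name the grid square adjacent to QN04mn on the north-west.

QN04lo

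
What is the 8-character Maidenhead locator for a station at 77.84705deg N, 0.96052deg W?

IQ97mu43

Add 180° to longitude and 90° to latitude: 179.03948, 167.84705.
Field: 179.03948/20 → 8 → I, 167.84705/10 → 16 → Q; chars IQ.
Square: 19.03948/2 → 9, 7.84705/1 → 7; chars 97.
Subsquare: 1.03948/0.0833333 → 12 → m, 0.84705/0.0416667 → 20 → u; chars mu.
Extended square: 0.03948/0.00833333 → 4, 0.01372/0.00416667 → 3; chars 43.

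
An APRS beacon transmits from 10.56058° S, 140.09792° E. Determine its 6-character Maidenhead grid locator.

QH09bk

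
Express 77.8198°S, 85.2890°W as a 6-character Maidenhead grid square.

Offset from 180°W / 90°S: lon 94.7110°, lat 12.1802°.
Field: lon ⌊94.7110/20⌋ = 4 → E; lat ⌊12.1802/10⌋ = 1 → B.
Square: lon ⌊14.7110/2⌋ = 7; lat ⌊2.1802/1⌋ = 2.
Subsquare: lon ⌊0.7110/0.0833333⌋ = 8 → i; lat ⌊0.1802/0.0416667⌋ = 4 → e.

EB72ie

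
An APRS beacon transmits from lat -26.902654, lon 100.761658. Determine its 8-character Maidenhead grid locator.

Shift to the Maidenhead origin (180°W, 90°S): lon 280.76166, lat 63.09735.
Field: lon ⌊280.76166/20⌋ = 14 → O; lat ⌊63.09735/10⌋ = 6 → G.
Square: lon ⌊0.76166/2⌋ = 0; lat ⌊3.09735/1⌋ = 3.
Subsquare: lon ⌊0.76166/0.0833333⌋ = 9 → j; lat ⌊0.09735/0.0416667⌋ = 2 → c.
Extended square: lon ⌊0.01166/0.00833333⌋ = 1; lat ⌊0.01401/0.00416667⌋ = 3.

OG03jc13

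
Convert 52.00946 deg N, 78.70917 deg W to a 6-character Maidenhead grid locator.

Shift to the Maidenhead origin (180°W, 90°S): lon 101.2908, lat 142.0095.
Field: 101.2908/20 → 5 → F, 142.0095/10 → 14 → O; chars FO.
Square: 1.2908/2 → 0, 2.0095/1 → 2; chars 02.
Subsquare: 1.2908/0.0833333 → 15 → p, 0.0095/0.0416667 → 0 → a; chars pa.

FO02pa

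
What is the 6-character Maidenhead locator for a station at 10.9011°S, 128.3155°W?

CH59uc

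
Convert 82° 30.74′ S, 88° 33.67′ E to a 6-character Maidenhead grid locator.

Add 180° to longitude and 90° to latitude: 268.5612, 7.4877.
Field: lon ⌊268.5612/20⌋ = 13 → N; lat ⌊7.4877/10⌋ = 0 → A.
Square: lon ⌊8.5612/2⌋ = 4; lat ⌊7.4877/1⌋ = 7.
Subsquare: lon ⌊0.5612/0.0833333⌋ = 6 → g; lat ⌊0.4877/0.0416667⌋ = 11 → l.

NA47gl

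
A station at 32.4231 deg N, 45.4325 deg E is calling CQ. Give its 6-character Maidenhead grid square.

LM22rk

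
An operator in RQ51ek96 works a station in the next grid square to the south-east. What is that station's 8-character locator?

Longitude extended square 9; +1 → 10, wraps to 0, carry into subsquare.
Longitude subsquare e = 4; +1 → 5 = f.
Latitude extended square 6; −1 → 5.

RQ51fk05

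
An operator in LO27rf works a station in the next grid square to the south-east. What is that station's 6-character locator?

LO27se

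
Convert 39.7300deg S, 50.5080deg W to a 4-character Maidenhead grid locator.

GF40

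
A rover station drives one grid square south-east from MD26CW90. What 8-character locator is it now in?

MD26dv09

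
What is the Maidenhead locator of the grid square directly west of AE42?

AE32

Longitude square 4; −1 → 3.
The latitude characters are unchanged.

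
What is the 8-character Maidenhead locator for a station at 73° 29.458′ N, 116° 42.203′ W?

DQ13pl57

Add 180° to longitude and 90° to latitude: 63.29662, 163.49097.
Field: lon ⌊63.29662/20⌋ = 3 → D; lat ⌊163.49097/10⌋ = 16 → Q.
Square: lon ⌊3.29662/2⌋ = 1; lat ⌊3.49097/1⌋ = 3.
Subsquare: lon ⌊1.29662/0.0833333⌋ = 15 → p; lat ⌊0.49097/0.0416667⌋ = 11 → l.
Extended square: lon ⌊0.04662/0.00833333⌋ = 5; lat ⌊0.03263/0.00416667⌋ = 7.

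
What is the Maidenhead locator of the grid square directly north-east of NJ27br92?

NJ27cr03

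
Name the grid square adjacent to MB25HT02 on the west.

Longitude extended square 0; −1 → -1, wraps to 9, carry into subsquare.
Longitude subsquare h = 7; −1 → 6 = g.
The latitude characters are unchanged.

MB25gt92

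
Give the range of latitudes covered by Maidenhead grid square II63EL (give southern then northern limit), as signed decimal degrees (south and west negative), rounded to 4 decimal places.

Field I=8, I=8: +8·20° lon, +8·10° lat → SW at lon -20°, lat -10°.
Square 6, 3: +6·2° lon, +3·1° lat → SW at lon -8°, lat -7°.
Subsquare e=4, l=11: +4·0.0833333° lon, +11·0.0416667° lat → SW at lon -7.66667°, lat -6.54167°.
Cell spans 0.0833333° lon × 0.0416667° lat.
south -6.5417, north -6.5000.

-6.5417, -6.5000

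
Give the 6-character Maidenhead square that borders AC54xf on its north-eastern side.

AC64ag

Longitude subsquare x = 23; +1 → 24, wraps to 0 = a, carry into square.
Longitude square 5; +1 → 6.
Latitude subsquare f = 5; +1 → 6 = g.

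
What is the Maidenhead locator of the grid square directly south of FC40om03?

Latitude extended square 3; −1 → 2.
The longitude characters are unchanged.

FC40om02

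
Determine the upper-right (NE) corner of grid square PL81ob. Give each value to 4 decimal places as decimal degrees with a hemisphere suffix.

21.0833° N, 137.2500° E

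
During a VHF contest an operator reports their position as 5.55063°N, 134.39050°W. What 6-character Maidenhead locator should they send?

CJ25tn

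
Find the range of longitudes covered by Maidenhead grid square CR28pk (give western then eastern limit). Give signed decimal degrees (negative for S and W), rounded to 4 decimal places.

-134.7500, -134.6667

Field C=2, R=17: +2·20° lon, +17·10° lat → SW at lon -140°, lat 80°.
Square 2, 8: +2·2° lon, +8·1° lat → SW at lon -136°, lat 88°.
Subsquare p=15, k=10: +15·0.0833333° lon, +10·0.0416667° lat → SW at lon -134.75°, lat 88.4167°.
Cell spans 0.0833333° lon × 0.0416667° lat.
west -134.7500, east -134.6667.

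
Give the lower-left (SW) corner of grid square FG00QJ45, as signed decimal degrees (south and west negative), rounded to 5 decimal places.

-29.60417, -78.63333

Field F=5, G=6: +5·20° lon, +6·10° lat → SW at lon -80°, lat -30°.
Square 0, 0: +0·2° lon, +0·1° lat → SW at lon -80°, lat -30°.
Subsquare q=16, j=9: +16·0.0833333° lon, +9·0.0416667° lat → SW at lon -78.6667°, lat -29.625°.
Extended square 4, 5: +4·0.00833333° lon, +5·0.00416667° lat → SW at lon -78.6333°, lat -29.6042°.
latitude -29.60417, longitude -78.63333.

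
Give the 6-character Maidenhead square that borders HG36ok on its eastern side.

HG36pk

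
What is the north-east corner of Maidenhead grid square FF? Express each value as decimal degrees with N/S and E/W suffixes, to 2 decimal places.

30.00° S, 60.00° W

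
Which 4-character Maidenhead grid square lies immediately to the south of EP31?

EP30

Latitude square 1; −1 → 0.
The longitude characters are unchanged.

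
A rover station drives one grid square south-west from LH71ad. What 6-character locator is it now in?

Longitude subsquare a = 0; −1 → -1, wraps to 23 = x, carry into square.
Longitude square 7; −1 → 6.
Latitude subsquare d = 3; −1 → 2 = c.

LH61xc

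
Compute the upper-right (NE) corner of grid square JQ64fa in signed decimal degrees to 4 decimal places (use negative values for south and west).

Field J=9, Q=16: +9·20° lon, +16·10° lat → SW at lon 0°, lat 70°.
Square 6, 4: +6·2° lon, +4·1° lat → SW at lon 12°, lat 74°.
Subsquare f=5, a=0: +5·0.0833333° lon, +0·0.0416667° lat → SW at lon 12.4167°, lat 74°.
Cell spans 0.0833333° lon × 0.0416667° lat. NE corner is SW corner plus one full cell.
latitude 74.0417, longitude 12.5000.

74.0417, 12.5000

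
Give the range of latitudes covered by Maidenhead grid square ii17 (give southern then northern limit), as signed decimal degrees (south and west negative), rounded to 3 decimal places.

-3.000, -2.000

Field I=8, I=8: +8·20° lon, +8·10° lat → SW at lon -20°, lat -10°.
Square 1, 7: +1·2° lon, +7·1° lat → SW at lon -18°, lat -3°.
Cell spans 2° lon × 1° lat.
south -3.000, north -2.000.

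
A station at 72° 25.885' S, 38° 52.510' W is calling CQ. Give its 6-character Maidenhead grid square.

Shift to the Maidenhead origin (180°W, 90°S): lon 141.1248, lat 17.5686.
Field (20°×10°, letters A–R): lon ⌊141.1248/20⌋ = 7 → H; lat ⌊17.5686/10⌋ = 1 → B.
Square (2°×1°, digits 0–9): lon ⌊1.1248/2⌋ = 0; lat ⌊7.5686/1⌋ = 7.
Subsquare (5′×2.5′, letters a–x): lon ⌊1.1248/0.0833333⌋ = 13 → n; lat ⌊0.5686/0.0416667⌋ = 13 → n.

HB07nn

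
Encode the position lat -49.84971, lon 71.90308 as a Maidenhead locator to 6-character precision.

ME50wd

Shift to the Maidenhead origin (180°W, 90°S): lon 251.9031, lat 40.1503.
Field: lon ⌊251.9031/20⌋ = 12 → M; lat ⌊40.1503/10⌋ = 4 → E.
Square: lon ⌊11.9031/2⌋ = 5; lat ⌊0.1503/1⌋ = 0.
Subsquare: lon ⌊1.9031/0.0833333⌋ = 22 → w; lat ⌊0.1503/0.0416667⌋ = 3 → d.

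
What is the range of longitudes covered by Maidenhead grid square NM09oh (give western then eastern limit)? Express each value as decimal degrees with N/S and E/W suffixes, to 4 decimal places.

81.1667° E, 81.2500° E

Field N=13, M=12: +13·20° lon, +12·10° lat → SW at lon 80°, lat 30°.
Square 0, 9: +0·2° lon, +9·1° lat → SW at lon 80°, lat 39°.
Subsquare o=14, h=7: +14·0.0833333° lon, +7·0.0416667° lat → SW at lon 81.1667°, lat 39.2917°.
Cell spans 0.0833333° lon × 0.0416667° lat.
west 81.1667° E, east 81.2500° E.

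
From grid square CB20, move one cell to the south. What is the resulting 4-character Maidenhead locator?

CA29

Latitude square 0; −1 → -1, wraps to 9, carry into field.
Latitude field B = 1; −1 → 0 = A.
The longitude characters are unchanged.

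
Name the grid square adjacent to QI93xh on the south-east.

Longitude subsquare x = 23; +1 → 24, wraps to 0 = a, carry into square.
Longitude square 9; +1 → 10, wraps to 0, carry into field.
Longitude field Q = 16; +1 → 17 = R.
Latitude subsquare h = 7; −1 → 6 = g.

RI03ag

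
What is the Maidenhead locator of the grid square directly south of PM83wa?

Latitude subsquare a = 0; −1 → -1, wraps to 23 = x, carry into square.
Latitude square 3; −1 → 2.
The longitude characters are unchanged.

PM82wx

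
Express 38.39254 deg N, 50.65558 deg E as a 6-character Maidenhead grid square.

Add 180° to longitude and 90° to latitude: 230.6556, 128.3925.
Field: 230.6556/20 → 11 → L, 128.3925/10 → 12 → M; chars LM.
Square: 10.6556/2 → 5, 8.3925/1 → 8; chars 58.
Subsquare: 0.6556/0.0833333 → 7 → h, 0.3925/0.0416667 → 9 → j; chars hj.

LM58hj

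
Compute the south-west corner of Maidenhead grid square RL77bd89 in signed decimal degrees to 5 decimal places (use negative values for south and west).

27.16250, 174.15000

Field R=17, L=11: +17·20° lon, +11·10° lat → SW at lon 160°, lat 20°.
Square 7, 7: +7·2° lon, +7·1° lat → SW at lon 174°, lat 27°.
Subsquare b=1, d=3: +1·0.0833333° lon, +3·0.0416667° lat → SW at lon 174.083°, lat 27.125°.
Extended square 8, 9: +8·0.00833333° lon, +9·0.00416667° lat → SW at lon 174.15°, lat 27.1625°.
latitude 27.16250, longitude 174.15000.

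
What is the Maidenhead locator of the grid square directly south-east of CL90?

Longitude square 9; +1 → 10, wraps to 0, carry into field.
Longitude field C = 2; +1 → 3 = D.
Latitude square 0; −1 → -1, wraps to 9, carry into field.
Latitude field L = 11; −1 → 10 = K.

DK09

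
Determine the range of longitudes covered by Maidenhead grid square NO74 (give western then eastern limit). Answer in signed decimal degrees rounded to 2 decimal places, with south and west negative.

Field N=13, O=14: +13·20° lon, +14·10° lat → SW at lon 80°, lat 50°.
Square 7, 4: +7·2° lon, +4·1° lat → SW at lon 94°, lat 54°.
Cell spans 2° lon × 1° lat.
west 94.00, east 96.00.

94.00, 96.00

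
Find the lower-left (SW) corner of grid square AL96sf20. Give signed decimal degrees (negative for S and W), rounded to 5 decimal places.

26.20833, -160.48333

Field A=0, L=11: +0·20° lon, +11·10° lat → SW at lon -180°, lat 20°.
Square 9, 6: +9·2° lon, +6·1° lat → SW at lon -162°, lat 26°.
Subsquare s=18, f=5: +18·0.0833333° lon, +5·0.0416667° lat → SW at lon -160.5°, lat 26.2083°.
Extended square 2, 0: +2·0.00833333° lon, +0·0.00416667° lat → SW at lon -160.483°, lat 26.2083°.
latitude 26.20833, longitude -160.48333.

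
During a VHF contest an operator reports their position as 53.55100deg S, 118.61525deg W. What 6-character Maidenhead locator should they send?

DD06qk

Offset from 180°W / 90°S: lon 61.3847°, lat 36.4490°.
Field (20°×10°, letters A–R): lon ⌊61.3847/20⌋ = 3 → D; lat ⌊36.4490/10⌋ = 3 → D.
Square (2°×1°, digits 0–9): lon ⌊1.3847/2⌋ = 0; lat ⌊6.4490/1⌋ = 6.
Subsquare (5′×2.5′, letters a–x): lon ⌊1.3847/0.0833333⌋ = 16 → q; lat ⌊0.4490/0.0416667⌋ = 10 → k.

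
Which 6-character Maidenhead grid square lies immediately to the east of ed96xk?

Longitude subsquare x = 23; +1 → 24, wraps to 0 = a, carry into square.
Longitude square 9; +1 → 10, wraps to 0, carry into field.
Longitude field E = 4; +1 → 5 = F.
The latitude characters are unchanged.

FD06ak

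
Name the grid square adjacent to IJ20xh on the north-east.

IJ30ai

Longitude subsquare x = 23; +1 → 24, wraps to 0 = a, carry into square.
Longitude square 2; +1 → 3.
Latitude subsquare h = 7; +1 → 8 = i.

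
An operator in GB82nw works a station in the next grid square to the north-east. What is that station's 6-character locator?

GB82ox

Longitude subsquare n = 13; +1 → 14 = o.
Latitude subsquare w = 22; +1 → 23 = x.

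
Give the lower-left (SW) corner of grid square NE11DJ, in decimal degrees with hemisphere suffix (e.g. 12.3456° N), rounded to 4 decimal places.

Field N=13, E=4: +13·20° lon, +4·10° lat → SW at lon 80°, lat -50°.
Square 1, 1: +1·2° lon, +1·1° lat → SW at lon 82°, lat -49°.
Subsquare d=3, j=9: +3·0.0833333° lon, +9·0.0416667° lat → SW at lon 82.25°, lat -48.625°.
latitude 48.6250° S, longitude 82.2500° E.

48.6250° S, 82.2500° E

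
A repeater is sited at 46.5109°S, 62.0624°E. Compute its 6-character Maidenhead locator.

Offset from 180°W / 90°S: lon 242.0624°, lat 43.4891°.
Field (20°×10°, letters A–R): 242.0624/20 → 12 → M, 43.4891/10 → 4 → E; chars ME.
Square (2°×1°, digits 0–9): 2.0624/2 → 1, 3.4891/1 → 3; chars 13.
Subsquare (5′×2.5′, letters a–x): 0.0624/0.0833333 → 0 → a, 0.4891/0.0416667 → 11 → l; chars al.

ME13al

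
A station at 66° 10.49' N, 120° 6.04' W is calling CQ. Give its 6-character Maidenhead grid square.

CP96we

Add 180° to longitude and 90° to latitude: 59.8993, 156.1748.
Field (20°×10°, letters A–R): 59.8993/20 → 2 → C, 156.1748/10 → 15 → P; chars CP.
Square (2°×1°, digits 0–9): 19.8993/2 → 9, 6.1748/1 → 6; chars 96.
Subsquare (5′×2.5′, letters a–x): 1.8993/0.0833333 → 22 → w, 0.1748/0.0416667 → 4 → e; chars we.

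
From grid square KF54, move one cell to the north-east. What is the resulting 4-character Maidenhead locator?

Longitude square 5; +1 → 6.
Latitude square 4; +1 → 5.

KF65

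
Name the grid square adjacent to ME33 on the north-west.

Longitude square 3; −1 → 2.
Latitude square 3; +1 → 4.

ME24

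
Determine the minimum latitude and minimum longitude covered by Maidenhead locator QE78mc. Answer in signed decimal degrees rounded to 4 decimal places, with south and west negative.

-41.9167, 155.0000

Field Q=16, E=4: +16·20° lon, +4·10° lat → SW at lon 140°, lat -50°.
Square 7, 8: +7·2° lon, +8·1° lat → SW at lon 154°, lat -42°.
Subsquare m=12, c=2: +12·0.0833333° lon, +2·0.0416667° lat → SW at lon 155°, lat -41.9167°.
latitude -41.9167, longitude 155.0000.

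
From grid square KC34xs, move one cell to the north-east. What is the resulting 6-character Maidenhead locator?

Longitude subsquare x = 23; +1 → 24, wraps to 0 = a, carry into square.
Longitude square 3; +1 → 4.
Latitude subsquare s = 18; +1 → 19 = t.

KC44at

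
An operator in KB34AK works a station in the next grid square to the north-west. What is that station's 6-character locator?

KB24xl

Longitude subsquare a = 0; −1 → -1, wraps to 23 = x, carry into square.
Longitude square 3; −1 → 2.
Latitude subsquare k = 10; +1 → 11 = l.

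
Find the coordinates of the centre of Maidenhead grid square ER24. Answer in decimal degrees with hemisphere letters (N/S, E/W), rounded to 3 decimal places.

Field E=4, R=17: +4·20° lon, +17·10° lat → SW at lon -100°, lat 80°.
Square 2, 4: +2·2° lon, +4·1° lat → SW at lon -96°, lat 84°.
Cell spans 2° lon × 1° lat. Centre is SW corner plus half of each.
latitude 84.500° N, longitude 95.000° W.

84.500° N, 95.000° W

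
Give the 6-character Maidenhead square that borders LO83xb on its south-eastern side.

Longitude subsquare x = 23; +1 → 24, wraps to 0 = a, carry into square.
Longitude square 8; +1 → 9.
Latitude subsquare b = 1; −1 → 0 = a.

LO93aa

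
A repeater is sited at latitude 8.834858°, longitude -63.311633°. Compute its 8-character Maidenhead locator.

Add 180° to longitude and 90° to latitude: 116.68837, 98.83486.
Field (20°×10°, letters A–R): 116.68837/20 → 5 → F, 98.83486/10 → 9 → J; chars FJ.
Square (2°×1°, digits 0–9): 16.68837/2 → 8, 8.83486/1 → 8; chars 88.
Subsquare (5′×2.5′, letters a–x): 0.68837/0.0833333 → 8 → i, 0.83486/0.0416667 → 20 → u; chars iu.
Extended square (30″×15″, digits 0–9): 0.02170/0.00833333 → 2, 0.00152/0.00416667 → 0; chars 20.

FJ88iu20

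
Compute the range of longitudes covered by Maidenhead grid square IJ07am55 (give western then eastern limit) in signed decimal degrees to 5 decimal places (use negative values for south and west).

-19.95833, -19.95000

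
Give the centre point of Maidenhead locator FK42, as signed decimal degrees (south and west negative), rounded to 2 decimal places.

12.50, -71.00

Field F=5, K=10: +5·20° lon, +10·10° lat → SW at lon -80°, lat 10°.
Square 4, 2: +4·2° lon, +2·1° lat → SW at lon -72°, lat 12°.
Cell spans 2° lon × 1° lat. Centre is SW corner plus half of each.
latitude 12.50, longitude -71.00.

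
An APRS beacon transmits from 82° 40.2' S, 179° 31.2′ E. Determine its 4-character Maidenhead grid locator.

Offset from 180°W / 90°S: lon 359.52°, lat 7.33°.
Field (20°×10°, letters A–R): 359.52/20 → 17 → R, 7.33/10 → 0 → A; chars RA.
Square (2°×1°, digits 0–9): 19.52/2 → 9, 7.33/1 → 7; chars 97.

RA97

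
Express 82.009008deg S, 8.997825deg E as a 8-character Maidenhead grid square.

Offset from 180°W / 90°S: lon 188.99783°, lat 7.99099°.
Field: 188.99783/20 → 9 → J, 7.99099/10 → 0 → A; chars JA.
Square: 8.99783/2 → 4, 7.99099/1 → 7; chars 47.
Subsquare: 0.99783/0.0833333 → 11 → l, 0.99099/0.0416667 → 23 → x; chars lx.
Extended square: 0.08116/0.00833333 → 9, 0.03266/0.00416667 → 7; chars 97.

JA47lx97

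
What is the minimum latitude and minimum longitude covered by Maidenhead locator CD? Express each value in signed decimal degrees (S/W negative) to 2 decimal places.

Field C=2, D=3: +2·20° lon, +3·10° lat → SW at lon -140°, lat -60°.
latitude -60.00, longitude -140.00.

-60.00, -140.00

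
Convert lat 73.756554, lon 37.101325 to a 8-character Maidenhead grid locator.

KQ83ns21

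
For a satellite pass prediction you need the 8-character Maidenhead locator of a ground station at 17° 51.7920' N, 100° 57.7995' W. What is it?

Offset from 180°W / 90°S: lon 79.03668°, lat 107.86320°.
Field: lon ⌊79.03668/20⌋ = 3 → D; lat ⌊107.86320/10⌋ = 10 → K.
Square: lon ⌊19.03668/2⌋ = 9; lat ⌊7.86320/1⌋ = 7.
Subsquare: lon ⌊1.03668/0.0833333⌋ = 12 → m; lat ⌊0.86320/0.0416667⌋ = 20 → u.
Extended square: lon ⌊0.03668/0.00833333⌋ = 4; lat ⌊0.02987/0.00416667⌋ = 7.

DK97mu47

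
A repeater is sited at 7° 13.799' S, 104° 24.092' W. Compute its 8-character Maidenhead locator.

Add 180° to longitude and 90° to latitude: 75.59847, 82.77002.
Field (20°×10°, letters A–R): 75.59847/20 → 3 → D, 82.77002/10 → 8 → I; chars DI.
Square (2°×1°, digits 0–9): 15.59847/2 → 7, 2.77002/1 → 2; chars 72.
Subsquare (5′×2.5′, letters a–x): 1.59847/0.0833333 → 19 → t, 0.77002/0.0416667 → 18 → s; chars ts.
Extended square (30″×15″, digits 0–9): 0.01513/0.00833333 → 1, 0.02002/0.00416667 → 4; chars 14.

DI72ts14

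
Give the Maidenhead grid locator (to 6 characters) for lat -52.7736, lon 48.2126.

LD47cf

Shift to the Maidenhead origin (180°W, 90°S): lon 228.2126, lat 37.2264.
Field (20°×10°, letters A–R): 228.2126/20 → 11 → L, 37.2264/10 → 3 → D; chars LD.
Square (2°×1°, digits 0–9): 8.2126/2 → 4, 7.2264/1 → 7; chars 47.
Subsquare (5′×2.5′, letters a–x): 0.2126/0.0833333 → 2 → c, 0.2264/0.0416667 → 5 → f; chars cf.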